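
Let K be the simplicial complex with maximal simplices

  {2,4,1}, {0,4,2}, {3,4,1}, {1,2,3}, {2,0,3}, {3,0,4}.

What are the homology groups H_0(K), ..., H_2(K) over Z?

H_0 ≅ Z,  H_1 = 0,  H_2 ≅ Z.

K has 5 vertices, 9 edges, 6 triangles.
rank ∂_0 = 0, rank ∂_1 = 4 ⇒ b_0 = 5 − 0 − 4 = 1; all invariant factors of ∂_1 are 1 so no torsion. So H_0 ≅ Z.
rank ∂_1 = 4, rank ∂_2 = 5 ⇒ b_1 = 9 − 4 − 5 = 0; all invariant factors of ∂_2 are 1 so no torsion. So H_1 ≅ 0.
rank ∂_2 = 5, rank ∂_3 = 0 ⇒ b_2 = 6 − 5 − 0 = 1. So H_2 ≅ Z.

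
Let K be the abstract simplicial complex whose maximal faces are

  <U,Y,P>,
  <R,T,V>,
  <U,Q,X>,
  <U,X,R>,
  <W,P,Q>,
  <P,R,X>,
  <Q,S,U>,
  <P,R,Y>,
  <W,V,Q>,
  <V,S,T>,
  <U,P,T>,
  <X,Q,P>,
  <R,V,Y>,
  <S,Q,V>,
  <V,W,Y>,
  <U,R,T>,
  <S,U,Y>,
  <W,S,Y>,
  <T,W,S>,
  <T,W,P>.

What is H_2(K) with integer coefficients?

Order the vertices as P < Q < R < S < T < U < V < W < X < Y. Listing each simplex with vertices in this order, K has dimension 2 with simplices:

  0-simplices (10): P, Q, R, S, T, U, V, W, X, Y
  1-simplices (30): PQ, PR, PT, PU, PW, PX, PY, QS, QU, QV, QW, QX, RT, RU, RV, RX, RY, ST, SU, SV, SW, SY, TU, TV, TW, UX, UY, VW, VY, WY
  2-simplices (20): PQW, PQX, PRX, PRY, PTU, PTW, PUY, QSU, QSV, QUX, QVW, RTU, RTV, RUX, RVY, STV, STW, SUY, SWY, VWY

so the chain groups are C_0 ≅ Z^10, C_1 ≅ Z^30, C_2 ≅ Z^20.

The boundary map ∂_1: C_1 → C_0 sends each edge [p,q] (with p < q) to q − p. For instance
  ∂PY = Y − P.
The resulting 10×30 matrix has rank 9, and its Smith normal form has invariant factors (1,1,1,1,1,1,1,1,1).

∂_2: C_2 → C_1 acts by ∂[p,q,r] = [q,r] − [p,r] + [p,q]. For instance
  ∂STV = TV − SV + ST,
  ∂PTU = TU − PU + PT.
The 30×20 boundary matrix has rank 20 and Smith normal form diag(1,1,1,1,1,1,1,1,1,1,1,1,1,1,1,1,1,1,1,2).

Computing H_k = (kernel of ∂_k) / (image of ∂_{k+1}):

  H_2: rank ker ∂_2 − rank ∂_3 = (20 − 20) − 0 = 0, and there is no ∂_3, so H_2 ≅ 0.

H_2 = 0.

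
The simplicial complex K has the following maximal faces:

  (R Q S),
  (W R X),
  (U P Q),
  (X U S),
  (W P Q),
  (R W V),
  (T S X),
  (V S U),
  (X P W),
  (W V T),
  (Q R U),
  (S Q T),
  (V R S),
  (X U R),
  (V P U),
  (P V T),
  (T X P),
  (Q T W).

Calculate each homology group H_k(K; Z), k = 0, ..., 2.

H_0 ≅ Z,  H_1 ≅ Z ⊕ Z/2Z,  H_2 = 0.

We work with the vertex ordering P < Q < R < S < T < U < V < W < X. The simplices of K, each written with vertices in increasing order, are:

  0-simplices (9): P, Q, R, S, T, U, V, W, X
  1-simplices (27): PQ, PT, PU, PV, PW, PX, QR, QS, QT, QU, QW, RS, RU, RV, RW, RX, ST, SU, SV, SX, TV, TW, TX, UV, UX, VW, WX
  2-simplices (18): PQU, PQW, PTV, PTX, PUV, PWX, QRS, QRU, QST, QTW, RSV, RUX, RVW, RWX, STX, SUV, SUX, TVW

so the chain groups are C_0 ≅ Z^9, C_1 ≅ Z^27, C_2 ≅ Z^18.

The boundary map ∂_1: C_1 → C_0 maps an edge to its endpoints' difference, ∂[p,q] = q − p. For instance
  ∂RV = V − R.
This gives a 9×27 integer matrix of rank 8; reducing to Smith normal form yields diagonal entries (1,1,1,1,1,1,1,1).

Boundary ∂_2: C_2 → C_1 maps a triangle to the signed sum of its edges. For instance
  ∂SUV = UV − SV + SU,
  ∂RWX = WX − RX + RW.
This gives a 27×18 integer matrix of rank 18; reducing to Smith normal form yields diagonal entries (1,1,1,1,1,1,1,1,1,1,1,1,1,1,1,1,1,2).

Now H_k = ker ∂_k / im ∂_{k+1}, so:

  H_0: rank C_0 − rank ∂_1 = 9 − 8 = 1, and the invariant factors of ∂_1 are all 1, so H_0 = Z.
  H_1: rank ker ∂_1 − rank ∂_2 = (27 − 8) − 18 = 1, and ∂_2 has invariant factor 2 > 1, so H_1 = Z ⊕ Z/2Z.
  H_2: rank ker ∂_2 − rank ∂_3 = (18 − 18) − 0 = 0, and there is no ∂_3, so H_2 = 0.

As a check, the Euler characteristic is 9 − 27 + 18 = 0, which agrees with 1 − 1 + 0 = 0.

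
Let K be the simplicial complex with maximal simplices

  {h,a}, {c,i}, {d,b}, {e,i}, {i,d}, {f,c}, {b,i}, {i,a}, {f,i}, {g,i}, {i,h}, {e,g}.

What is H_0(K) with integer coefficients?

Order the vertices as a < b < c < d < e < f < g < h < i. Listing each simplex with vertices in this order, K has dimension 1 with simplices:

  0-simplices (9): a, b, c, d, e, f, g, h, i
  1-simplices (12): ah, ai, bd, bi, cf, ci, di, eg, ei, fi, gi, hi

so the chain groups are C_0 ≅ Z^9, C_1 ≅ Z^12.

Boundary ∂_1: C_1 → C_0 maps an edge to its endpoints' difference, ∂[p,q] = q − p. For instance
  ∂hi = i − h.
This gives a 9×12 integer matrix of rank 8; reducing to Smith normal form yields diagonal entries (1,1,1,1,1,1,1,1).

Reading off H_k = ker ∂_k / im ∂_{k+1}:

  H_0: rank C_0 − rank ∂_1 = 9 − 8 = 1, and the invariant factors of ∂_1 are all 1, so H_0 ≅ Z.

(K is a triangulation of a wedge of 4 circles.)

H_0 = Z.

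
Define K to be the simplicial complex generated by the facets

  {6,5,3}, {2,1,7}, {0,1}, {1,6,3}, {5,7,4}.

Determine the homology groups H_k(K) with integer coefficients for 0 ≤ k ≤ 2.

Take the total order 0 < 1 < 2 < 3 < 4 < 5 < 6 < 7 on the vertex set. Then K (dimension 2) consists of the simplices:

  0-simplices (8): [0], [1], [2], [3], [4], [5], [6], [7]
  1-simplices (12): [0,1], [1,2], [1,3], [1,6], [1,7], [2,7], [3,5], [3,6], [4,5], [4,7], [5,6], [5,7]
  2-simplices (4): [1,2,7], [1,3,6], [3,5,6], [4,5,7]

Hence C_0 ≅ Z^8, C_1 ≅ Z^12, C_2 ≅ Z^4.

Boundary ∂_1: C_1 → C_0 sends each edge [p,q] (with p < q) to q − p. For instance
  ∂[4,5] = [5] − [4].
The resulting 8×12 matrix has rank 7, and its Smith normal form has invariant factors (1,1,1,1,1,1,1).

Boundary ∂_2: C_2 → C_1 acts by ∂[p,q,r] = [q,r] − [p,r] + [p,q]. For instance
  ∂[1,3,6] = [3,6] − [1,6] + [1,3],
  ∂[3,5,6] = [5,6] − [3,6] + [3,5].
The resulting 12×4 matrix has rank 4, and its Smith normal form has invariant factors (1,1,1,1).

Now H_k = ker ∂_k / im ∂_{k+1}, so:

  H_0: rank C_0 − rank ∂_1 = 8 − 7 = 1, and the invariant factors of ∂_1 are all 1, so H_0 = Z.
  H_1: rank ker ∂_1 − rank ∂_2 = (12 − 7) − 4 = 1, and the invariant factors of ∂_2 are all 1, so H_1 = Z.
  H_2: rank ker ∂_2 − rank ∂_3 = (4 − 4) − 0 = 0, and there is no ∂_3, so H_2 = 0.

H_0 = Z,  H_1 = Z,  H_2 = 0.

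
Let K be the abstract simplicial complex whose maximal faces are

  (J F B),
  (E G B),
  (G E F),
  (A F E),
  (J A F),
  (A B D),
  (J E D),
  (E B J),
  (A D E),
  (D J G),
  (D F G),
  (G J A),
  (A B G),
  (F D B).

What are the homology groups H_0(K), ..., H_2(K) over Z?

H_0 ≅ Z,  H_1 ≅ Z^2,  H_2 ≅ Z.

Take the total order A < B < D < E < F < G < J on the vertex set. Then K (dimension 2) consists of the simplices:

  0-simplices (7): A, B, D, E, F, G, J
  1-simplices (21): AB, AD, AE, AF, AG, AJ, BD, BE, BF, BG, BJ, DE, DF, DG, DJ, EF, EG, EJ, FG, FJ, GJ
  2-simplices (14): ABD, ABG, ADE, AEF, AFJ, AGJ, BDF, BEG, BEJ, BFJ, DEJ, DFG, DGJ, EFG

Hence C_0 ≅ Z^7, C_1 ≅ Z^21, C_2 ≅ Z^14.

∂_1: C_1 → C_0 maps an edge to its endpoints' difference, ∂[p,q] = q − p. For instance
  ∂DJ = J − D.
This gives a 7×21 integer matrix of rank 6; reducing to Smith normal form yields diagonal entries (1,1,1,1,1,1).

Boundary ∂_2: C_2 → C_1 sends each 2-simplex [p,q,r] to [q,r] − [p,r] + [p,q]. For instance
  ∂AFJ = FJ − AJ + AF,
  ∂DGJ = GJ − DJ + DG.
The resulting 21×14 matrix has rank 13, and its Smith normal form has invariant factors (1,1,1,1,1,1,1,1,1,1,1,1,1).

From H_k ≅ ker(∂_k) / im(∂_{k+1}) we obtain:

  H_0: rank C_0 − rank ∂_1 = 7 − 6 = 1, and the invariant factors of ∂_1 are all 1, so H_0 ≅ Z.
  H_1: rank ker ∂_1 − rank ∂_2 = (21 − 6) − 13 = 2, and the invariant factors of ∂_2 are all 1, so H_1 ≅ Z^2.
  H_2: rank ker ∂_2 − rank ∂_3 = (14 − 13) − 0 = 1, and there is no ∂_3, so H_2 ≅ Z.

As a check, the Euler characteristic is 7 − 21 + 14 = 0, which agrees with 1 − 2 + 1 = 0.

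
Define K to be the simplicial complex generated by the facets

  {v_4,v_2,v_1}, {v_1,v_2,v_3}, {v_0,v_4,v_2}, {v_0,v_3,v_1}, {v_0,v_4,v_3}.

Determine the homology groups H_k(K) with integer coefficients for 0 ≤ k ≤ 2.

Order the vertices as v_0 < v_1 < v_2 < v_3 < v_4. Listing each simplex with vertices in this order, K has dimension 2 with simplices:

  0-simplices (5): [v_0], [v_1], [v_2], [v_3], [v_4]
  1-simplices (10): [v_0,v_1], [v_0,v_2], [v_0,v_3], [v_0,v_4], [v_1,v_2], [v_1,v_3], [v_1,v_4], [v_2,v_3], [v_2,v_4], [v_3,v_4]
  2-simplices (5): [v_0,v_1,v_3], [v_0,v_2,v_4], [v_0,v_3,v_4], [v_1,v_2,v_3], [v_1,v_2,v_4]

Hence C_0 ≅ Z^5, C_1 ≅ Z^10, C_2 ≅ Z^5.

∂_1: C_1 → C_0 maps an edge to its endpoints' difference, ∂[p,q] = q − p. For instance
  ∂[v_1,v_2] = [v_2] − [v_1].
As a 5×10 matrix over Z this has rank 4, with invariant factors (1,1,1,1).

Boundary ∂_2: C_2 → C_1 maps a triangle to the signed sum of its edges. For instance
  ∂[v_1,v_2,v_3] = [v_2,v_3] − [v_1,v_3] + [v_1,v_2],
  ∂[v_1,v_2,v_4] = [v_2,v_4] − [v_1,v_4] + [v_1,v_2].
This gives a 10×5 integer matrix of rank 5; reducing to Smith normal form yields diagonal entries (1,1,1,1,1).

Reading off H_k = ker ∂_k / im ∂_{k+1}:

  H_0: rank C_0 − rank ∂_1 = 5 − 4 = 1, and the invariant factors of ∂_1 are all 1, so H_0 = Z.
  H_1: rank ker ∂_1 − rank ∂_2 = (10 − 4) − 5 = 1, and the invariant factors of ∂_2 are all 1, so H_1 = Z.
  H_2: rank ker ∂_2 − rank ∂_3 = (5 − 5) − 0 = 0, and there is no ∂_3, so H_2 = 0.

As a check, the Euler characteristic is 5 − 10 + 5 = 0, which agrees with 1 − 1 + 0 = 0.
(K is a triangulation of the Möbius band.)

H_0 ≅ Z,  H_1 ≅ Z,  H_2 = 0.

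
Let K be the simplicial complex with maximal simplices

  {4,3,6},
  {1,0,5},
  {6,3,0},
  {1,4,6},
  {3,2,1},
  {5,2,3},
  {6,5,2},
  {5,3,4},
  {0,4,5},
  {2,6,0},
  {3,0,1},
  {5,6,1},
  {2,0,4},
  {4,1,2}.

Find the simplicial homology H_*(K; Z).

H_0 ≅ Z,  H_1 ≅ Z^2,  H_2 ≅ Z.

Fix the vertex order 0 < 1 < 2 < 3 < 4 < 5 < 6 and write every simplex with vertices in increasing order. Then dim K = 2 and the simplices of K are:

  0-simplices (7): [0], [1], [2], [3], [4], [5], [6]
  1-simplices (21): [0,1], [0,2], [0,3], [0,4], [0,5], [0,6], [1,2], [1,3], [1,4], [1,5], [1,6], [2,3], [2,4], [2,5], [2,6], [3,4], [3,5], [3,6], [4,5], [4,6], [5,6]
  2-simplices (14): [0,1,3], [0,1,5], [0,2,4], [0,2,6], [0,3,6], [0,4,5], [1,2,3], [1,2,4], [1,4,6], [1,5,6], [2,3,5], [2,5,6], [3,4,5], [3,4,6]

so the chain groups are C_0 ≅ Z^7, C_1 ≅ Z^21, C_2 ≅ Z^14.

Boundary ∂_1: C_1 → C_0 sends each edge [p,q] (with p < q) to q − p. For instance
  ∂[0,5] = [5] − [0].
The 7×21 boundary matrix has rank 6 and Smith normal form diag(1,1,1,1,1,1).

Boundary ∂_2: C_2 → C_1 maps a triangle to the signed sum of its edges. For instance
  ∂[1,2,4] = [2,4] − [1,4] + [1,2],
  ∂[2,3,5] = [3,5] − [2,5] + [2,3].
As a 21×14 matrix over Z this has rank 13, with invariant factors (1,1,1,1,1,1,1,1,1,1,1,1,1).

Now H_k = ker ∂_k / im ∂_{k+1}, so:

  H_0: rank C_0 − rank ∂_1 = 7 − 6 = 1, and the invariant factors of ∂_1 are all 1, so H_0 = Z.
  H_1: rank ker ∂_1 − rank ∂_2 = (21 − 6) − 13 = 2, and the invariant factors of ∂_2 are all 1, so H_1 = Z^2.
  H_2: rank ker ∂_2 − rank ∂_3 = (14 − 13) − 0 = 1, and there is no ∂_3, so H_2 = Z.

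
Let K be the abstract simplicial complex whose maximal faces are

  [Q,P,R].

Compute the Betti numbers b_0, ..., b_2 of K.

b_0 = 1, b_1 = 0, b_2 = 0.

Fix the vertex order P < Q < R and write every simplex with vertices in increasing order. Then dim K = 2 and the simplices of K are:

  0-simplices (3): P, Q, R
  1-simplices (3): PQ, PR, QR
  2-simplices (1): PQR

giving chain groups C_0 ≅ Z^3, C_1 ≅ Z^3, C_2 ≅ Z^1.

Boundary ∂_1: C_1 → C_0 sends each edge [p,q] (with p < q) to q − p.
As a 3×3 matrix over Z this has rank 2, with invariant factors (1,1).

Boundary ∂_2: C_2 → C_1 maps a triangle to the signed sum of its edges. For instance
  ∂PQR = QR − PR + PQ.
As a 3×1 matrix over Z this has rank 1, with invariant factors (1).

Now H_k = ker ∂_k / im ∂_{k+1}, so:

  H_0: rank C_0 − rank ∂_1 = 3 − 2 = 1, and the invariant factors of ∂_1 are all 1, so H_0 = Z.
  H_1: rank ker ∂_1 − rank ∂_2 = (3 − 2) − 1 = 0, and the invariant factors of ∂_2 are all 1, so H_1 = 0.
  H_2: rank ker ∂_2 − rank ∂_3 = (1 − 1) − 0 = 0, and there is no ∂_3, so H_2 = 0.

As a check, the Euler characteristic is 3 − 3 + 1 = 1, which agrees with 1 − 0 + 0 = 1.
(K is a triangulation of the 2-simplex.)

Hence the Betti numbers are b_0 = 1, b_1 = 0, b_2 = 0.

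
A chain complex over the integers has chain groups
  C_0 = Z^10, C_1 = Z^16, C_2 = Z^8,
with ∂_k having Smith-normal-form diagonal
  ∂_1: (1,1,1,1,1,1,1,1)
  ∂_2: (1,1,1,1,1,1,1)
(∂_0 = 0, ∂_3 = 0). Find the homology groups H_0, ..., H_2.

H_0: b_0 = 10 − 0 − 8 = 2; torsion from ∂_1 factors > 1: none. So H_0 = Z^2.
H_1: b_1 = 16 − 8 − 7 = 1; torsion from ∂_2 factors > 1: none. So H_1 = Z.
H_2: b_2 = 8 − 7 − 0 = 1; torsion from ∂_3 factors > 1: none. So H_2 = Z.

H_0 = Z^2,  H_1 = Z,  H_2 = Z.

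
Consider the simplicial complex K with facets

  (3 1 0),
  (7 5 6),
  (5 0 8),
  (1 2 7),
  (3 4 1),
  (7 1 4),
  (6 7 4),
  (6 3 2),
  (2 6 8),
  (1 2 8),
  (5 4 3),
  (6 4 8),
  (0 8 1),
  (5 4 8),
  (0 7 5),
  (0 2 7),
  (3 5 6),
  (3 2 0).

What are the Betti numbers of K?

b_0 = 1, b_1 = 1, b_2 = 0.

We work with the vertex ordering 0 < 1 < 2 < 3 < 4 < 5 < 6 < 7 < 8. The simplices of K, each written with vertices in increasing order, are:

  0-simplices (9): [0], [1], [2], [3], [4], [5], [6], [7], [8]
  1-simplices (27): (27 of them)
  2-simplices (18): [0,1,3], [0,1,8], [0,2,3], [0,2,7], [0,5,7], [0,5,8], [1,2,7], [1,2,8], [1,3,4], [1,4,7], [2,3,6], [2,6,8], [3,4,5], [3,5,6], [4,5,8], [4,6,7], [4,6,8], [5,6,7]

giving chain groups C_0 ≅ Z^9, C_1 ≅ Z^27, C_2 ≅ Z^18.

Boundary ∂_1: C_1 → C_0 maps an edge to its endpoints' difference, ∂[p,q] = q − p.
The resulting 9×27 matrix has rank 8, and its Smith normal form has invariant factors (1,1,1,1,1,1,1,1).

The boundary map ∂_2: C_2 → C_1 maps a triangle to the signed sum of its edges. For instance
  ∂[0,5,8] = [5,8] − [0,8] + [0,5],
  ∂[1,4,7] = [4,7] − [1,7] + [1,4].
This gives a 27×18 integer matrix of rank 18; reducing to Smith normal form yields diagonal entries (1,1,1,1,1,1,1,1,1,1,1,1,1,1,1,1,1,2).

From H_k ≅ ker(∂_k) / im(∂_{k+1}) we obtain:

  H_0: rank C_0 − rank ∂_1 = 9 − 8 = 1, and the invariant factors of ∂_1 are all 1, so H_0 ≅ Z.
  H_1: rank ker ∂_1 − rank ∂_2 = (27 − 8) − 18 = 1, and ∂_2 has invariant factor 2 > 1, so H_1 ≅ Z ⊕ Z/2.
  H_2: rank ker ∂_2 − rank ∂_3 = (18 − 18) − 0 = 0, and there is no ∂_3, so H_2 ≅ 0.

(K is a triangulation of the Klein bottle.)

Hence the Betti numbers are b_0 = 1, b_1 = 1, b_2 = 0.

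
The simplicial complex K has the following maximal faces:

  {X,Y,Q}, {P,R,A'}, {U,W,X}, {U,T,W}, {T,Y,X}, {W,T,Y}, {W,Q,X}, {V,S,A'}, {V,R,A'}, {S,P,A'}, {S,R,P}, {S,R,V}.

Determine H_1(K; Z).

H_1 ≅ Z.

We work with the vertex ordering P < Q < R < S < T < U < V < W < X < Y < A'. The simplices of K, each written with vertices in increasing order, are:

  0-simplices (11): [P], [Q], [R], [S], [T], [U], [V], [W], [X], [Y], [A']
  1-simplices (21): [P,R], [P,S], [P,A'], [Q,W], [Q,X], [Q,Y], [R,S], [R,V], [R,A'], [S,V], [S,A'], [T,U], [T,W], [T,X], [T,Y], [U,W], [U,X], [V,A'], [W,X], [W,Y], [X,Y]
  2-simplices (12): [P,R,S], [P,R,A'], [P,S,A'], [Q,W,X], [Q,X,Y], [R,S,V], [R,V,A'], [S,V,A'], [T,U,W], [T,W,Y], [T,X,Y], [U,W,X]

giving chain groups C_0 ≅ Z^11, C_1 ≅ Z^21, C_2 ≅ Z^12.

∂_1: C_1 → C_0 maps an edge to its endpoints' difference, ∂[p,q] = q − p. For instance
  ∂[X,Y] = [Y] − [X].
This gives a 11×21 integer matrix of rank 9; reducing to Smith normal form yields diagonal entries (1,1,1,1,1,1,1,1,1).

The boundary map ∂_2: C_2 → C_1 maps a triangle to the signed sum of its edges. For instance
  ∂[T,U,W] = [U,W] − [T,W] + [T,U],
  ∂[Q,X,Y] = [X,Y] − [Q,Y] + [Q,X].
The 21×12 boundary matrix has rank 11 and Smith normal form diag(1,1,1,1,1,1,1,1,1,1,1).

From H_k ≅ ker(∂_k) / im(∂_{k+1}) we obtain:

  H_1: rank ker ∂_1 − rank ∂_2 = (21 − 9) − 11 = 1, and the invariant factors of ∂_2 are all 1, so H_1 = Z.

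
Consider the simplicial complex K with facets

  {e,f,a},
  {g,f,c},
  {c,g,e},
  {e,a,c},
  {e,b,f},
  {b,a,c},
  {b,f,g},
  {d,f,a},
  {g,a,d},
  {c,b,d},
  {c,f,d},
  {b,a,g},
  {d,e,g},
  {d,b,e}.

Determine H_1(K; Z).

H_1 = Z^2.

K has 7 vertices, 21 edges, 14 triangles.
rank ∂_1 = 6, rank ∂_2 = 13 ⇒ b_1 = 21 − 6 − 13 = 2; all invariant factors of ∂_2 are 1 so no torsion. So H_1 = Z^2.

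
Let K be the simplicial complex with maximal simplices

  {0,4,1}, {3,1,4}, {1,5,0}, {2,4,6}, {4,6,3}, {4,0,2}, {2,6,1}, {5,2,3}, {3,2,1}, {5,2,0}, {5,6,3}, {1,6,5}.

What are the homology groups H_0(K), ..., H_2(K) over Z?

We work with the vertex ordering 0 < 1 < 2 < 3 < 4 < 5 < 6. The simplices of K, each written with vertices in increasing order, are:

  0-simplices (7): [0], [1], [2], [3], [4], [5], [6]
  1-simplices (18): [0,1], [0,2], [0,4], [0,5], [1,2], [1,3], [1,4], [1,5], [1,6], [2,3], [2,4], [2,5], [2,6], [3,4], [3,5], [3,6], [4,6], [5,6]
  2-simplices (12): [0,1,4], [0,1,5], [0,2,4], [0,2,5], [1,2,3], [1,2,6], [1,3,4], [1,5,6], [2,3,5], [2,4,6], [3,4,6], [3,5,6]

giving chain groups C_0 ≅ Z^7, C_1 ≅ Z^18, C_2 ≅ Z^12.

∂_1: C_1 → C_0 sends each edge [p,q] (with p < q) to q − p. For instance
  ∂[3,5] = [5] − [3].
The resulting 7×18 matrix has rank 6, and its Smith normal form has invariant factors (1,1,1,1,1,1).

Boundary ∂_2: C_2 → C_1 sends each 2-simplex [p,q,r] to [q,r] − [p,r] + [p,q]. For instance
  ∂[1,3,4] = [3,4] − [1,4] + [1,3],
  ∂[0,2,5] = [2,5] − [0,5] + [0,2].
The resulting 18×12 matrix has rank 12, and its Smith normal form has invariant factors (1,1,1,1,1,1,1,1,1,1,1,2).

Now H_k = ker ∂_k / im ∂_{k+1}, so:

  H_0: rank C_0 − rank ∂_1 = 7 − 6 = 1, and the invariant factors of ∂_1 are all 1, so H_0 ≅ Z.
  H_1: rank ker ∂_1 − rank ∂_2 = (18 − 6) − 12 = 0, and ∂_2 has invariant factor 2 > 1, so H_1 ≅ Z/2.
  H_2: rank ker ∂_2 − rank ∂_3 = (12 − 12) − 0 = 0, and there is no ∂_3, so H_2 ≅ 0.

As a check, the Euler characteristic is 7 − 18 + 12 = 1, which agrees with 1 − 0 + 0 = 1.

H_0 ≅ Z,  H_1 ≅ Z/2,  H_2 = 0.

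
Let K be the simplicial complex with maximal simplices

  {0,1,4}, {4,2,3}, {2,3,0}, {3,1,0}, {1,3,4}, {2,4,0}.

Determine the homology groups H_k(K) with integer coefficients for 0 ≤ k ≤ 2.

H_0 = Z,  H_1 = 0,  H_2 = Z.

Order the vertices as 0 < 1 < 2 < 3 < 4. Listing each simplex with vertices in this order, K has dimension 2 with simplices:

  0-simplices (5): [0], [1], [2], [3], [4]
  1-simplices (9): [0,1], [0,2], [0,3], [0,4], [1,3], [1,4], [2,3], [2,4], [3,4]
  2-simplices (6): [0,1,3], [0,1,4], [0,2,3], [0,2,4], [1,3,4], [2,3,4]

giving chain groups C_0 ≅ Z^5, C_1 ≅ Z^9, C_2 ≅ Z^6.

∂_1: C_1 → C_0 sends each edge [p,q] (with p < q) to q − p. For instance
  ∂[0,1] = [1] − [0].
This gives a 5×9 integer matrix of rank 4; reducing to Smith normal form yields diagonal entries (1,1,1,1).

The boundary map ∂_2: C_2 → C_1 acts by ∂[p,q,r] = [q,r] − [p,r] + [p,q]. For instance
  ∂[0,1,4] = [1,4] − [0,4] + [0,1],
  ∂[1,3,4] = [3,4] − [1,4] + [1,3].
The 9×6 boundary matrix has rank 5 and Smith normal form diag(1,1,1,1,1).

From H_k ≅ ker(∂_k) / im(∂_{k+1}) we obtain:

  H_0: rank C_0 − rank ∂_1 = 5 − 4 = 1, and the invariant factors of ∂_1 are all 1, so H_0 = Z.
  H_1: rank ker ∂_1 − rank ∂_2 = (9 − 4) − 5 = 0, and the invariant factors of ∂_2 are all 1, so H_1 = 0.
  H_2: rank ker ∂_2 − rank ∂_3 = (6 − 5) − 0 = 1, and there is no ∂_3, so H_2 = Z.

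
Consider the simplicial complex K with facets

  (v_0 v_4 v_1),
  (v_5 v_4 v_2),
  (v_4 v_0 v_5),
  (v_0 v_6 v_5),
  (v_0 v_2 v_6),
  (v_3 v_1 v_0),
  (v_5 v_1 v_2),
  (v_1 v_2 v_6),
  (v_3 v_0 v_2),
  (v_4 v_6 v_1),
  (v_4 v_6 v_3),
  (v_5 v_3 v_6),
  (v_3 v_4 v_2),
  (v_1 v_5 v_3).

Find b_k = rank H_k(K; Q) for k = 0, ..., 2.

Take the total order v_0 < v_1 < v_2 < v_3 < v_4 < v_5 < v_6 on the vertex set. Then K (dimension 2) consists of the simplices:

  0-simplices (7): [v_0], [v_1], [v_2], [v_3], [v_4], [v_5], [v_6]
  1-simplices (21): (21 of them)
  2-simplices (14): (14 of them)

so the chain groups are C_0 ≅ Z^7, C_1 ≅ Z^21, C_2 ≅ Z^14.

The boundary map ∂_1: C_1 → C_0 maps an edge to its endpoints' difference, ∂[p,q] = q − p. For instance
  ∂[v_3,v_4] = [v_4] − [v_3].
This gives a 7×21 integer matrix of rank 6; reducing to Smith normal form yields diagonal entries (1,1,1,1,1,1).

The boundary map ∂_2: C_2 → C_1 acts by ∂[p,q,r] = [q,r] − [p,r] + [p,q]. For instance
  ∂[v_1,v_2,v_6] = [v_2,v_6] − [v_1,v_6] + [v_1,v_2],
  ∂[v_0,v_4,v_5] = [v_4,v_5] − [v_0,v_5] + [v_0,v_4].
As a 21×14 matrix over Z this has rank 13, with invariant factors (1,1,1,1,1,1,1,1,1,1,1,1,1).

From H_k ≅ ker(∂_k) / im(∂_{k+1}) we obtain:

  H_0: rank C_0 − rank ∂_1 = 7 − 6 = 1, and the invariant factors of ∂_1 are all 1, so H_0 = Z.
  H_1: rank ker ∂_1 − rank ∂_2 = (21 − 6) − 13 = 2, and the invariant factors of ∂_2 are all 1, so H_1 = Z^2.
  H_2: rank ker ∂_2 − rank ∂_3 = (14 − 13) − 0 = 1, and there is no ∂_3, so H_2 = Z.

Hence the Betti numbers are b_0 = 1, b_1 = 2, b_2 = 1.

b_0 = 1, b_1 = 2, b_2 = 1.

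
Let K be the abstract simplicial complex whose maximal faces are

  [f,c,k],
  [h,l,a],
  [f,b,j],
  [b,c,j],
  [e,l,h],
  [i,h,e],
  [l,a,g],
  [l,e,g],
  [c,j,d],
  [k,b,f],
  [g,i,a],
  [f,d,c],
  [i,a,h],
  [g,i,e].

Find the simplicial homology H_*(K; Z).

Order the vertices as a < b < c < d < e < f < g < h < i < j < k < l. Listing each simplex with vertices in this order, K has dimension 2 with simplices:

  0-simplices (12): a, b, c, d, e, f, g, h, i, j, k, l
  1-simplices (24): ag, ah, ai, al, bc, bf, bj, bk, cd, cf, cj, ck, df, dj, eg, eh, ei, el, fj, fk, gi, gl, hi, hl
  2-simplices (14): agi, agl, ahi, ahl, bcj, bfj, bfk, cdf, cdj, cfk, egi, egl, ehi, ehl

giving chain groups C_0 ≅ Z^12, C_1 ≅ Z^24, C_2 ≅ Z^14.

The boundary map ∂_1: C_1 → C_0 sends each edge [p,q] (with p < q) to q − p.
As a 12×24 matrix over Z this has rank 10, with invariant factors (1,1,1,1,1,1,1,1,1,1).

Boundary ∂_2: C_2 → C_1 maps a triangle to the signed sum of its edges. For instance
  ∂ehl = hl − el + eh,
  ∂egi = gi − ei + eg.
The 24×14 boundary matrix has rank 13 and Smith normal form diag(1,1,1,1,1,1,1,1,1,1,1,1,1).

Now H_k = ker ∂_k / im ∂_{k+1}, so:

  H_0: rank C_0 − rank ∂_1 = 12 − 10 = 2, and the invariant factors of ∂_1 are all 1, so H_0 = Z^2.
  H_1: rank ker ∂_1 − rank ∂_2 = (24 − 10) − 13 = 1, and the invariant factors of ∂_2 are all 1, so H_1 = Z.
  H_2: rank ker ∂_2 − rank ∂_3 = (14 − 13) − 0 = 1, and there is no ∂_3, so H_2 = Z.

As a check, the Euler characteristic is 12 − 24 + 14 = 2, which agrees with 2 − 1 + 1 = 2.
(K is a triangulation of the disjoint union of the cylinder S^1 x I and the 2-sphere S^2.)

H_0 ≅ Z^2,  H_1 ≅ Z,  H_2 ≅ Z.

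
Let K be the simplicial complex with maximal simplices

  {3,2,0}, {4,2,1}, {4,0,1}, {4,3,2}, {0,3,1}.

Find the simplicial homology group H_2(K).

Fix the vertex order 0 < 1 < 2 < 3 < 4 and write every simplex with vertices in increasing order. Then dim K = 2 and the simplices of K are:

  0-simplices (5): [0], [1], [2], [3], [4]
  1-simplices (10): [0,1], [0,2], [0,3], [0,4], [1,2], [1,3], [1,4], [2,3], [2,4], [3,4]
  2-simplices (5): [0,1,3], [0,1,4], [0,2,3], [1,2,4], [2,3,4]

Hence C_0 ≅ Z^5, C_1 ≅ Z^10, C_2 ≅ Z^5.

The boundary map ∂_1: C_1 → C_0 maps an edge to its endpoints' difference, ∂[p,q] = q − p.
This gives a 5×10 integer matrix of rank 4; reducing to Smith normal form yields diagonal entries (1,1,1,1).

The boundary map ∂_2: C_2 → C_1 acts by ∂[p,q,r] = [q,r] − [p,r] + [p,q]. For instance
  ∂[0,1,3] = [1,3] − [0,3] + [0,1],
  ∂[2,3,4] = [3,4] − [2,4] + [2,3].
As a 10×5 matrix over Z this has rank 5, with invariant factors (1,1,1,1,1).

Computing H_k = (kernel of ∂_k) / (image of ∂_{k+1}):

  H_2: rank ker ∂_2 − rank ∂_3 = (5 − 5) − 0 = 0, and there is no ∂_3, so H_2 = 0.

H_2 = 0.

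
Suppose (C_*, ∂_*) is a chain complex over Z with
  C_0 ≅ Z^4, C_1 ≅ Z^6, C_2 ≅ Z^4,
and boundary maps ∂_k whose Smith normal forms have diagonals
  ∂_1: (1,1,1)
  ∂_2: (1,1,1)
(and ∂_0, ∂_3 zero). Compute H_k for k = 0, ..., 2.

H_0 = Z,  H_1 = 0,  H_2 = Z.

H_0: b_0 = 4 − 0 − 3 = 1; torsion from ∂_1 factors > 1: none. So H_0 = Z.
H_1: b_1 = 6 − 3 − 3 = 0; torsion from ∂_2 factors > 1: none. So H_1 = 0.
H_2: b_2 = 4 − 3 − 0 = 1; torsion from ∂_3 factors > 1: none. So H_2 = Z.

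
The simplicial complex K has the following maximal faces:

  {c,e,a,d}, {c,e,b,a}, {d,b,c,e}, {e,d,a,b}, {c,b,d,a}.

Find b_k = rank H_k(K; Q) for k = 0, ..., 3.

Fix the vertex order a < b < c < d < e and write every simplex with vertices in increasing order. Then dim K = 3 and the simplices of K are:

  0-simplices (5): a, b, c, d, e
  1-simplices (10): ab, ac, ad, ae, bc, bd, be, cd, ce, de
  2-simplices (10): abc, abd, abe, acd, ace, ade, bcd, bce, bde, cde
  3-simplices (5): abcd, abce, abde, acde, bcde

so the chain groups are C_0 ≅ Z^5, C_1 ≅ Z^10, C_2 ≅ Z^10, C_3 ≅ Z^5.

Boundary ∂_1: C_1 → C_0 maps an edge to its endpoints' difference, ∂[p,q] = q − p.
This gives a 5×10 integer matrix of rank 4; reducing to Smith normal form yields diagonal entries (1,1,1,1).

Boundary ∂_2: C_2 → C_1 acts by ∂[p,q,r] = [q,r] − [p,r] + [p,q]. For instance
  ∂acd = cd − ad + ac,
  ∂abe = be − ae + ab.
As a 10×10 matrix over Z this has rank 6, with invariant factors (1,1,1,1,1,1).

∂_3: C_3 → C_2 sends each 3-simplex σ to the alternating sum Σ_i (−1)^i (σ with its i-th vertex removed). For instance
  ∂abce = bce − ace + abe − abc,
  ∂acde = cde − ade + ace − acd.
The 10×5 boundary matrix has rank 4 and Smith normal form diag(1,1,1,1).

Now H_k = ker ∂_k / im ∂_{k+1}, so:

  H_0: rank C_0 − rank ∂_1 = 5 − 4 = 1, and the invariant factors of ∂_1 are all 1, so H_0 ≅ Z.
  H_1: rank ker ∂_1 − rank ∂_2 = (10 − 4) − 6 = 0, and the invariant factors of ∂_2 are all 1, so H_1 ≅ 0.
  H_2: rank ker ∂_2 − rank ∂_3 = (10 − 6) − 4 = 0, and the invariant factors of ∂_3 are all 1, so H_2 ≅ 0.
  H_3: rank ker ∂_3 − rank ∂_4 = (5 − 4) − 0 = 1, and there is no ∂_4, so H_3 ≅ Z.

As a check, the Euler characteristic is 5 − 10 + 10 − 5 = 0, which agrees with 1 − 0 + 0 − 1 = 0.

Hence the Betti numbers are b_0 = 1, b_1 = 0, b_2 = 0, b_3 = 1.

b_0 = 1, b_1 = 0, b_2 = 0, b_3 = 1.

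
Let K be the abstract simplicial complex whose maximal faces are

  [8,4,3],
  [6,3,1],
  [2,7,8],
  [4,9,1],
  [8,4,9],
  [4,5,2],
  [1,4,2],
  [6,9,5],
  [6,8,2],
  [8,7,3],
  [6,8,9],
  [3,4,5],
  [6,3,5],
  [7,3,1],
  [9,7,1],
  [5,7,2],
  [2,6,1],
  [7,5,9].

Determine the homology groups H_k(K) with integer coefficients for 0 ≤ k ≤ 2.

H_0 ≅ Z,  H_1 ≅ Z^2,  H_2 ≅ Z.

K has 9 vertices, 27 edges, 18 triangles.
rank ∂_0 = 0, rank ∂_1 = 8 ⇒ b_0 = 9 − 0 − 8 = 1; all invariant factors of ∂_1 are 1 so no torsion. So H_0 ≅ Z.
rank ∂_1 = 8, rank ∂_2 = 17 ⇒ b_1 = 27 − 8 − 17 = 2; all invariant factors of ∂_2 are 1 so no torsion. So H_1 ≅ Z^2.
rank ∂_2 = 17, rank ∂_3 = 0 ⇒ b_2 = 18 − 17 − 0 = 1. So H_2 ≅ Z.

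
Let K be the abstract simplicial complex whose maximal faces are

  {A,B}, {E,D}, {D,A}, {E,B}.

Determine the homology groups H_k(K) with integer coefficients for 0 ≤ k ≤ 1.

H_0 = Z,  H_1 = Z.

Take the total order A < B < D < E on the vertex set. Then K (dimension 1) consists of the simplices:

  0-simplices (4): A, B, D, E
  1-simplices (4): AB, AD, BE, DE

giving chain groups C_0 ≅ Z^4, C_1 ≅ Z^4.

∂_1: C_1 → C_0 sends each edge [p,q] (with p < q) to q − p. For instance
  ∂AB = B − A.
This gives a 4×4 integer matrix of rank 3; reducing to Smith normal form yields diagonal entries (1,1,1).

From H_k ≅ ker(∂_k) / im(∂_{k+1}) we obtain:

  H_0: rank C_0 − rank ∂_1 = 4 − 3 = 1, and the invariant factors of ∂_1 are all 1, so H_0 ≅ Z.
  H_1: rank ker ∂_1 − rank ∂_2 = (4 − 3) − 0 = 1, and there is no ∂_2, so H_1 ≅ Z.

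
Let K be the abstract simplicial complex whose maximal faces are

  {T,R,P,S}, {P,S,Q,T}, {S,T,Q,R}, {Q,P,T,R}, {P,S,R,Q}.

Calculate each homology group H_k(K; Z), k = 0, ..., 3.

We work with the vertex ordering P < Q < R < S < T. The simplices of K, each written with vertices in increasing order, are:

  0-simplices (5): P, Q, R, S, T
  1-simplices (10): PQ, PR, PS, PT, QR, QS, QT, RS, RT, ST
  2-simplices (10): PQR, PQS, PQT, PRS, PRT, PST, QRS, QRT, QST, RST
  3-simplices (5): PQRS, PQRT, PQST, PRST, QRST

so the chain groups are C_0 ≅ Z^5, C_1 ≅ Z^10, C_2 ≅ Z^10, C_3 ≅ Z^5.

∂_1: C_1 → C_0 is given by ∂[p,q] = [q] − [p].
The 5×10 boundary matrix has rank 4 and Smith normal form diag(1,1,1,1).

Boundary ∂_2: C_2 → C_1 acts by ∂[p,q,r] = [q,r] − [p,r] + [p,q]. For instance
  ∂PST = ST − PT + PS,
  ∂PQR = QR − PR + PQ.
This gives a 10×10 integer matrix of rank 6; reducing to Smith normal form yields diagonal entries (1,1,1,1,1,1).

∂_3: C_3 → C_2 sends each 3-simplex σ to the alternating sum Σ_i (−1)^i (σ with its i-th vertex removed). For instance
  ∂PQRT = QRT − PRT + PQT − PQR,
  ∂QRST = RST − QST + QRT − QRS.
This gives a 10×5 integer matrix of rank 4; reducing to Smith normal form yields diagonal entries (1,1,1,1).

Computing H_k = (kernel of ∂_k) / (image of ∂_{k+1}):

  H_0: rank C_0 − rank ∂_1 = 5 − 4 = 1, and the invariant factors of ∂_1 are all 1, so H_0 ≅ Z.
  H_1: rank ker ∂_1 − rank ∂_2 = (10 − 4) − 6 = 0, and the invariant factors of ∂_2 are all 1, so H_1 ≅ 0.
  H_2: rank ker ∂_2 − rank ∂_3 = (10 − 6) − 4 = 0, and the invariant factors of ∂_3 are all 1, so H_2 ≅ 0.
  H_3: rank ker ∂_3 − rank ∂_4 = (5 − 4) − 0 = 1, and there is no ∂_4, so H_3 ≅ Z.

H_0 ≅ Z,  H_1 = 0,  H_2 = 0,  H_3 ≅ Z.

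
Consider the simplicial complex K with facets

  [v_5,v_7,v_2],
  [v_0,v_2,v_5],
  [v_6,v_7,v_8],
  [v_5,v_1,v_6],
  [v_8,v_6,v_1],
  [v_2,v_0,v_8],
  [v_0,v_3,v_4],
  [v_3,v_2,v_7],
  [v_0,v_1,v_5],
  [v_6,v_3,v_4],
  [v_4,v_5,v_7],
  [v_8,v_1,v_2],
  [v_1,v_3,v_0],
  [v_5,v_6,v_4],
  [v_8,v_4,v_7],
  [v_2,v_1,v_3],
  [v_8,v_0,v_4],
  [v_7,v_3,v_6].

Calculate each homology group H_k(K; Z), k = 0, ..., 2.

H_0 = Z,  H_1 = Z ⊕ Z_2,  H_2 = 0.

Order the vertices as v_0 < v_1 < v_2 < v_3 < v_4 < v_5 < v_6 < v_7 < v_8. Listing each simplex with vertices in this order, K has dimension 2 with simplices:

  0-simplices (9): [v_0], [v_1], [v_2], [v_3], [v_4], [v_5], [v_6], [v_7], [v_8]
  1-simplices (27): (27 of them)
  2-simplices (18): (18 of them)

giving chain groups C_0 ≅ Z^9, C_1 ≅ Z^27, C_2 ≅ Z^18.

∂_1: C_1 → C_0 sends each edge [p,q] (with p < q) to q − p. For instance
  ∂[v_0,v_1] = [v_1] − [v_0].
The 9×27 boundary matrix has rank 8 and Smith normal form diag(1,1,1,1,1,1,1,1).

Boundary ∂_2: C_2 → C_1 sends each 2-simplex [p,q,r] to [q,r] − [p,r] + [p,q]. For instance
  ∂[v_3,v_6,v_7] = [v_6,v_7] − [v_3,v_7] + [v_3,v_6],
  ∂[v_0,v_2,v_5] = [v_2,v_5] − [v_0,v_5] + [v_0,v_2].
The 27×18 boundary matrix has rank 18 and Smith normal form diag(1,1,1,1,1,1,1,1,1,1,1,1,1,1,1,1,1,2).

Computing H_k = (kernel of ∂_k) / (image of ∂_{k+1}):

  H_0: rank C_0 − rank ∂_1 = 9 − 8 = 1, and the invariant factors of ∂_1 are all 1, so H_0 = Z.
  H_1: rank ker ∂_1 − rank ∂_2 = (27 − 8) − 18 = 1, and ∂_2 has invariant factor 2 > 1, so H_1 = Z ⊕ Z_2.
  H_2: rank ker ∂_2 − rank ∂_3 = (18 − 18) − 0 = 0, and there is no ∂_3, so H_2 = 0.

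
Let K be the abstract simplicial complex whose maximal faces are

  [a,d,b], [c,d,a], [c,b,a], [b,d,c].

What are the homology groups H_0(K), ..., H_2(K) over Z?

Take the total order a < b < c < d on the vertex set. Then K (dimension 2) consists of the simplices:

  0-simplices (4): a, b, c, d
  1-simplices (6): ab, ac, ad, bc, bd, cd
  2-simplices (4): abc, abd, acd, bcd

Hence C_0 ≅ Z^4, C_1 ≅ Z^6, C_2 ≅ Z^4.

Boundary ∂_1: C_1 → C_0 is given by ∂[p,q] = [q] − [p].
This gives a 4×6 integer matrix of rank 3; reducing to Smith normal form yields diagonal entries (1,1,1).

Boundary ∂_2: C_2 → C_1 maps a triangle to the signed sum of its edges. For instance
  ∂bcd = cd − bd + bc,
  ∂abc = bc − ac + ab.
The 6×4 boundary matrix has rank 3 and Smith normal form diag(1,1,1).

Now H_k = ker ∂_k / im ∂_{k+1}, so:

  H_0: rank C_0 − rank ∂_1 = 4 − 3 = 1, and the invariant factors of ∂_1 are all 1, so H_0 = Z.
  H_1: rank ker ∂_1 − rank ∂_2 = (6 − 3) − 3 = 0, and the invariant factors of ∂_2 are all 1, so H_1 = 0.
  H_2: rank ker ∂_2 − rank ∂_3 = (4 − 3) − 0 = 1, and there is no ∂_3, so H_2 = Z.

As a check, the Euler characteristic is 4 − 6 + 4 = 2, which agrees with 1 − 0 + 1 = 2.
(K is a triangulation of the 2-sphere S^2.)

H_0 ≅ Z,  H_1 = 0,  H_2 ≅ Z.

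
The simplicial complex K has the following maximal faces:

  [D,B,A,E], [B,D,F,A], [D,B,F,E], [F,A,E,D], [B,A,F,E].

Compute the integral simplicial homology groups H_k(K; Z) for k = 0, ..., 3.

H_0 = Z,  H_1 = 0,  H_2 = 0,  H_3 = Z.

Take the total order A < B < D < E < F on the vertex set. Then K (dimension 3) consists of the simplices:

  0-simplices (5): A, B, D, E, F
  1-simplices (10): AB, AD, AE, AF, BD, BE, BF, DE, DF, EF
  2-simplices (10): ABD, ABE, ABF, ADE, ADF, AEF, BDE, BDF, BEF, DEF
  3-simplices (5): ABDE, ABDF, ABEF, ADEF, BDEF

so the chain groups are C_0 ≅ Z^5, C_1 ≅ Z^10, C_2 ≅ Z^10, C_3 ≅ Z^5.

The boundary map ∂_1: C_1 → C_0 maps an edge to its endpoints' difference, ∂[p,q] = q − p. For instance
  ∂EF = F − E.
As a 5×10 matrix over Z this has rank 4, with invariant factors (1,1,1,1).

The boundary map ∂_2: C_2 → C_1 sends each 2-simplex [p,q,r] to [q,r] − [p,r] + [p,q]. For instance
  ∂ADF = DF − AF + AD,
  ∂AEF = EF − AF + AE.
The resulting 10×10 matrix has rank 6, and its Smith normal form has invariant factors (1,1,1,1,1,1).

∂_3: C_3 → C_2 sends each 3-simplex σ to the alternating sum Σ_i (−1)^i (σ with its i-th vertex removed). For instance
  ∂ABDE = BDE − ADE + ABE − ABD,
  ∂ABEF = BEF − AEF + ABF − ABE.
The resulting 10×5 matrix has rank 4, and its Smith normal form has invariant factors (1,1,1,1).

Reading off H_k = ker ∂_k / im ∂_{k+1}:

  H_0: rank C_0 − rank ∂_1 = 5 − 4 = 1, and the invariant factors of ∂_1 are all 1, so H_0 ≅ Z.
  H_1: rank ker ∂_1 − rank ∂_2 = (10 − 4) − 6 = 0, and the invariant factors of ∂_2 are all 1, so H_1 ≅ 0.
  H_2: rank ker ∂_2 − rank ∂_3 = (10 − 6) − 4 = 0, and the invariant factors of ∂_3 are all 1, so H_2 ≅ 0.
  H_3: rank ker ∂_3 − rank ∂_4 = (5 − 4) − 0 = 1, and there is no ∂_4, so H_3 ≅ Z.

As a check, the Euler characteristic is 5 − 10 + 10 − 5 = 0, which agrees with 1 − 0 + 0 − 1 = 0.
(K is a triangulation of the 3-sphere S^3.)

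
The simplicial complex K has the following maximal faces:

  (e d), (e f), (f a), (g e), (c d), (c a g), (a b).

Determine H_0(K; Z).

Fix the vertex order a < b < c < d < e < f < g and write every simplex with vertices in increasing order. Then dim K = 2 and the simplices of K are:

  0-simplices (7): a, b, c, d, e, f, g
  1-simplices (9): ab, ac, af, ag, cd, cg, de, ef, eg
  2-simplices (1): acg

giving chain groups C_0 ≅ Z^7, C_1 ≅ Z^9, C_2 ≅ Z^1.

∂_1: C_1 → C_0 maps an edge to its endpoints' difference, ∂[p,q] = q − p. For instance
  ∂ac = c − a.
As a 7×9 matrix over Z this has rank 6, with invariant factors (1,1,1,1,1,1).

Boundary ∂_2: C_2 → C_1 sends each 2-simplex [p,q,r] to [q,r] − [p,r] + [p,q]. For instance
  ∂acg = cg − ag + ac.
This gives a 9×1 integer matrix of rank 1; reducing to Smith normal form yields diagonal entries (1).

From H_k ≅ ker(∂_k) / im(∂_{k+1}) we obtain:

  H_0: rank C_0 − rank ∂_1 = 7 − 6 = 1, and the invariant factors of ∂_1 are all 1, so H_0 = Z.

H_0 ≅ Z.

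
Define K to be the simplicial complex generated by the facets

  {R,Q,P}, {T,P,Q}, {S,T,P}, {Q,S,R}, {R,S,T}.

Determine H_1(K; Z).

H_1 = Z.

We work with the vertex ordering P < Q < R < S < T. The simplices of K, each written with vertices in increasing order, are:

  0-simplices (5): P, Q, R, S, T
  1-simplices (10): PQ, PR, PS, PT, QR, QS, QT, RS, RT, ST
  2-simplices (5): PQR, PQT, PST, QRS, RST

so the chain groups are C_0 ≅ Z^5, C_1 ≅ Z^10, C_2 ≅ Z^5.

∂_1: C_1 → C_0 maps an edge to its endpoints' difference, ∂[p,q] = q − p. For instance
  ∂QT = T − Q.
This gives a 5×10 integer matrix of rank 4; reducing to Smith normal form yields diagonal entries (1,1,1,1).

Boundary ∂_2: C_2 → C_1 acts by ∂[p,q,r] = [q,r] − [p,r] + [p,q]. For instance
  ∂QRS = RS − QS + QR,
  ∂PQR = QR − PR + PQ.
The 10×5 boundary matrix has rank 5 and Smith normal form diag(1,1,1,1,1).

Reading off H_k = ker ∂_k / im ∂_{k+1}:

  H_1: rank ker ∂_1 − rank ∂_2 = (10 − 4) − 5 = 1, and the invariant factors of ∂_2 are all 1, so H_1 ≅ Z.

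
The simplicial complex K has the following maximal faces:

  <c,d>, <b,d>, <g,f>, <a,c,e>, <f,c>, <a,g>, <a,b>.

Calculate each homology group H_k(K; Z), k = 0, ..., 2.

Fix the vertex order a < b < c < d < e < f < g and write every simplex with vertices in increasing order. Then dim K = 2 and the simplices of K are:

  0-simplices (7): a, b, c, d, e, f, g
  1-simplices (9): ab, ac, ae, ag, bd, cd, ce, cf, fg
  2-simplices (1): ace

Hence C_0 ≅ Z^7, C_1 ≅ Z^9, C_2 ≅ Z^1.

The boundary map ∂_1: C_1 → C_0 is given by ∂[p,q] = [q] − [p]. For instance
  ∂ae = e − a.
This gives a 7×9 integer matrix of rank 6; reducing to Smith normal form yields diagonal entries (1,1,1,1,1,1).

Boundary ∂_2: C_2 → C_1 sends each 2-simplex [p,q,r] to [q,r] − [p,r] + [p,q]. For instance
  ∂ace = ce − ae + ac.
The 9×1 boundary matrix has rank 1 and Smith normal form diag(1).

Computing H_k = (kernel of ∂_k) / (image of ∂_{k+1}):

  H_0: rank C_0 − rank ∂_1 = 7 − 6 = 1, and the invariant factors of ∂_1 are all 1, so H_0 ≅ Z.
  H_1: rank ker ∂_1 − rank ∂_2 = (9 − 6) − 1 = 2, and the invariant factors of ∂_2 are all 1, so H_1 ≅ Z^2.
  H_2: rank ker ∂_2 − rank ∂_3 = (1 − 1) − 0 = 0, and there is no ∂_3, so H_2 ≅ 0.

As a check, the Euler characteristic is 7 − 9 + 1 = -1, which agrees with 1 − 2 + 0 = -1.

H_0 = Z,  H_1 = Z^2,  H_2 = 0.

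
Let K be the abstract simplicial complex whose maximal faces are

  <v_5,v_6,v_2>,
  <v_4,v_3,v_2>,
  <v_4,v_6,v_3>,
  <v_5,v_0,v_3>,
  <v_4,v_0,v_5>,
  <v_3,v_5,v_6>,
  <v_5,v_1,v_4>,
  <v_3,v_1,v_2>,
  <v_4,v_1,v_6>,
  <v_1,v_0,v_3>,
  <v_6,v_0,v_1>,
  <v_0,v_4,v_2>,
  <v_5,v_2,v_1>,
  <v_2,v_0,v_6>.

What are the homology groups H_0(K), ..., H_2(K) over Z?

Fix the vertex order v_0 < v_1 < v_2 < v_3 < v_4 < v_5 < v_6 and write every simplex with vertices in increasing order. Then dim K = 2 and the simplices of K are:

  0-simplices (7): [v_0], [v_1], [v_2], [v_3], [v_4], [v_5], [v_6]
  1-simplices (21): (21 of them)
  2-simplices (14): (14 of them)

Hence C_0 ≅ Z^7, C_1 ≅ Z^21, C_2 ≅ Z^14.

The boundary map ∂_1: C_1 → C_0 is given by ∂[p,q] = [q] − [p].
As a 7×21 matrix over Z this has rank 6, with invariant factors (1,1,1,1,1,1).

Boundary ∂_2: C_2 → C_1 sends each 2-simplex [p,q,r] to [q,r] − [p,r] + [p,q]. For instance
  ∂[v_0,v_1,v_6] = [v_1,v_6] − [v_0,v_6] + [v_0,v_1],
  ∂[v_2,v_5,v_6] = [v_5,v_6] − [v_2,v_6] + [v_2,v_5].
The 21×14 boundary matrix has rank 13 and Smith normal form diag(1,1,1,1,1,1,1,1,1,1,1,1,1).

Now H_k = ker ∂_k / im ∂_{k+1}, so:

  H_0: rank C_0 − rank ∂_1 = 7 − 6 = 1, and the invariant factors of ∂_1 are all 1, so H_0 ≅ Z.
  H_1: rank ker ∂_1 − rank ∂_2 = (21 − 6) − 13 = 2, and the invariant factors of ∂_2 are all 1, so H_1 ≅ Z^2.
  H_2: rank ker ∂_2 − rank ∂_3 = (14 − 13) − 0 = 1, and there is no ∂_3, so H_2 ≅ Z.

H_0 = Z,  H_1 = Z^2,  H_2 = Z.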